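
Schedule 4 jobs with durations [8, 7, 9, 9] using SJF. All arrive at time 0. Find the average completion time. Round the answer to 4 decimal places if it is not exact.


SJF order (ascending): [7, 8, 9, 9]
Completion times:
  Job 1: burst=7, C=7
  Job 2: burst=8, C=15
  Job 3: burst=9, C=24
  Job 4: burst=9, C=33
Average completion = 79/4 = 19.75

19.75


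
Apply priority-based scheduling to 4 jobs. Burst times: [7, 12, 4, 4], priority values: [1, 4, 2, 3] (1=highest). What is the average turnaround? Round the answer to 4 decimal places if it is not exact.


Sort by priority (ascending = highest first):
Order: [(1, 7), (2, 4), (3, 4), (4, 12)]
Completion times:
  Priority 1, burst=7, C=7
  Priority 2, burst=4, C=11
  Priority 3, burst=4, C=15
  Priority 4, burst=12, C=27
Average turnaround = 60/4 = 15.0

15.0


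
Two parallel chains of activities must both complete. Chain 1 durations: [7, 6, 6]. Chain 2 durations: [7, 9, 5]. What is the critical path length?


Path A total = 7 + 6 + 6 = 19
Path B total = 7 + 9 + 5 = 21
Critical path = longest path = max(19, 21) = 21

21


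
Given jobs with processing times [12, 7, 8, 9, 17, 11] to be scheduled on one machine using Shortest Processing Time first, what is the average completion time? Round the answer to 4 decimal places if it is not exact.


Sort jobs by processing time (SPT order): [7, 8, 9, 11, 12, 17]
Compute completion times sequentially:
  Job 1: processing = 7, completes at 7
  Job 2: processing = 8, completes at 15
  Job 3: processing = 9, completes at 24
  Job 4: processing = 11, completes at 35
  Job 5: processing = 12, completes at 47
  Job 6: processing = 17, completes at 64
Sum of completion times = 192
Average completion time = 192/6 = 32.0

32.0


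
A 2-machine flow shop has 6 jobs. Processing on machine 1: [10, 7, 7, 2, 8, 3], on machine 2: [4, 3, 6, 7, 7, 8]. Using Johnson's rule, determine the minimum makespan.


Apply Johnson's rule:
  Group 1 (a <= b): [(4, 2, 7), (6, 3, 8)]
  Group 2 (a > b): [(5, 8, 7), (3, 7, 6), (1, 10, 4), (2, 7, 3)]
Optimal job order: [4, 6, 5, 3, 1, 2]
Schedule:
  Job 4: M1 done at 2, M2 done at 9
  Job 6: M1 done at 5, M2 done at 17
  Job 5: M1 done at 13, M2 done at 24
  Job 3: M1 done at 20, M2 done at 30
  Job 1: M1 done at 30, M2 done at 34
  Job 2: M1 done at 37, M2 done at 40
Makespan = 40

40


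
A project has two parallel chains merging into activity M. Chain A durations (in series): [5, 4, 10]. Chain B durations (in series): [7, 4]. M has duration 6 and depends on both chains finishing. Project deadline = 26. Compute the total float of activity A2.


Forward pass: ES(A2) = sum of predecessors on chain A = 5
EF = ES + duration = 5 + 4 = 9
Backward pass: LF(M) = deadline = 26; LS(M) = 26 - 6 = 20
LF(A2) = LS(M) - sum(successors on chain A) = 20 - 10 = 10
LS = LF - duration = 10 - 4 = 6
Total float = LS - ES = 6 - 5 = 1

1


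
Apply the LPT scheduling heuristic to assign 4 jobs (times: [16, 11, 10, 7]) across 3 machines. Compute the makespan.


Sort jobs in decreasing order (LPT): [16, 11, 10, 7]
Assign each job to the least loaded machine:
  Machine 1: jobs [16], load = 16
  Machine 2: jobs [11], load = 11
  Machine 3: jobs [10, 7], load = 17
Makespan = max load = 17

17


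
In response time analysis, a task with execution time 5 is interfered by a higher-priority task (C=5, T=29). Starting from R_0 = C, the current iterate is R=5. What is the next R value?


R_next = C + ceil(R_prev / T_hp) * C_hp
ceil(5 / 29) = ceil(0.1724) = 1
Interference = 1 * 5 = 5
R_next = 5 + 5 = 10

10


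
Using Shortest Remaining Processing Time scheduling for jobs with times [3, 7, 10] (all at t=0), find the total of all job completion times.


Since all jobs arrive at t=0, SRPT equals SPT ordering.
SPT order: [3, 7, 10]
Completion times:
  Job 1: p=3, C=3
  Job 2: p=7, C=10
  Job 3: p=10, C=20
Total completion time = 3 + 10 + 20 = 33

33


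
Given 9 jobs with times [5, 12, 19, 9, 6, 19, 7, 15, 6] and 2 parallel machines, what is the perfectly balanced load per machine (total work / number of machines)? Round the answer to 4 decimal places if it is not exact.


Total processing time = 5 + 12 + 19 + 9 + 6 + 19 + 7 + 15 + 6 = 98
Number of machines = 2
Ideal balanced load = 98 / 2 = 49.0

49.0


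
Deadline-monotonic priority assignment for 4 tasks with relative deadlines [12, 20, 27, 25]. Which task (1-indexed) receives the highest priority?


Sort tasks by relative deadline (ascending):
  Task 1: deadline = 12
  Task 2: deadline = 20
  Task 4: deadline = 25
  Task 3: deadline = 27
Priority order (highest first): [1, 2, 4, 3]
Highest priority task = 1

1


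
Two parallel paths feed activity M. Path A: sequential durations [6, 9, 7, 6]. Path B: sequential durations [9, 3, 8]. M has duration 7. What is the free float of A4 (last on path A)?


ES(A4) = sum of predecessors on chain A = 22
EF(A4) = ES + duration = 22 + 6 = 28
Successor of A4 is M. ES(M) = max(sum(A), sum(B)) = max(28, 20) = 28
Free float = ES(successor) - EF(current) = 28 - 28 = 0

0


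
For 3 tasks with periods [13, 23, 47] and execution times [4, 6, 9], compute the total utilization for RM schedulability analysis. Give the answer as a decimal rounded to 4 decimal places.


Compute individual utilizations (exact fractions):
  Task 1: C/T = 4/13 (approx. 0.3077)
  Task 2: C/T = 6/23 (approx. 0.2609)
  Task 3: C/T = 9/47 (approx. 0.1915)
Total utilization U = 4/13 + 6/23 + 9/47 = 10681/14053
Rounded to 4 decimal places: U = 0.7601
RM (Liu & Layland) bound for 3 tasks = 0.779763; compare with U = 10681/14053 (approx. 0.760051)
U <= bound, so schedulable by RM sufficient condition.

0.7601


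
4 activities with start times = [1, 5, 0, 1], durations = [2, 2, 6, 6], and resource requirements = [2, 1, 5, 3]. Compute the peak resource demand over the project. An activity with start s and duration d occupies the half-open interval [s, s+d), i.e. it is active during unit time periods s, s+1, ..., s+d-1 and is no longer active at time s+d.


Each activity i is active on [start_i, start_i + duration_i).
Compute total resource usage per time slot:
  t=0: active resources = [5], total = 5
  t=1: active resources = [2, 5, 3], total = 10
  t=2: active resources = [2, 5, 3], total = 10
  t=3: active resources = [5, 3], total = 8
  t=4: active resources = [5, 3], total = 8
  t=5: active resources = [1, 5, 3], total = 9
  t=6: active resources = [1, 3], total = 4
Peak resource demand = 10

10


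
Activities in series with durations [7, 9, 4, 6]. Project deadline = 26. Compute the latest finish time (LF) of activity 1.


LF(activity 1) = deadline - sum of successor durations
Successors: activities 2 through 4 with durations [9, 4, 6]
Sum of successor durations = 19
LF = 26 - 19 = 7

7


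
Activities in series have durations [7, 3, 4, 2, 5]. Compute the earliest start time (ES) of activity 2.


Activity 2 starts after activities 1 through 1 complete.
Predecessor durations: [7]
ES = 7 = 7

7


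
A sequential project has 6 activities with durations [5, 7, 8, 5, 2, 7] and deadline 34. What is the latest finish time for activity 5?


LF(activity 5) = deadline - sum of successor durations
Successors: activities 6 through 6 with durations [7]
Sum of successor durations = 7
LF = 34 - 7 = 27

27


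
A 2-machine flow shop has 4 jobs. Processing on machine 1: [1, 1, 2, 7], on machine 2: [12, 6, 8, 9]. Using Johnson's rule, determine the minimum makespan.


Apply Johnson's rule:
  Group 1 (a <= b): [(1, 1, 12), (2, 1, 6), (3, 2, 8), (4, 7, 9)]
  Group 2 (a > b): []
Optimal job order: [1, 2, 3, 4]
Schedule:
  Job 1: M1 done at 1, M2 done at 13
  Job 2: M1 done at 2, M2 done at 19
  Job 3: M1 done at 4, M2 done at 27
  Job 4: M1 done at 11, M2 done at 36
Makespan = 36

36


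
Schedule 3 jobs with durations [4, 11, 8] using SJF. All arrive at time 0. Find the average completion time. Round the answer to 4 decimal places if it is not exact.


SJF order (ascending): [4, 8, 11]
Completion times:
  Job 1: burst=4, C=4
  Job 2: burst=8, C=12
  Job 3: burst=11, C=23
Average completion = 39/3 = 13.0

13.0


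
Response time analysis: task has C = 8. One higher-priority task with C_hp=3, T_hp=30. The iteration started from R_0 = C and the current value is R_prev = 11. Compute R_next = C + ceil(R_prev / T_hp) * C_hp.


R_next = C + ceil(R_prev / T_hp) * C_hp
ceil(11 / 30) = ceil(0.3667) = 1
Interference = 1 * 3 = 3
R_next = 8 + 3 = 11
R_next = R_prev, so the iteration has converged (response time = 11).

11


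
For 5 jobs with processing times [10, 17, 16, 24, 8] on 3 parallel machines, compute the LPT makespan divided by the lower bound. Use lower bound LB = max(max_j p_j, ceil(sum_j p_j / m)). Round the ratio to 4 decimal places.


LPT order: [24, 17, 16, 10, 8]
Machine loads after assignment: [24, 25, 26]
LPT makespan = 26
Lower bound = max(max_job, ceil(total/3)) = max(24, 25) = 25
Ratio = 26 / 25 = 1.04

1.04


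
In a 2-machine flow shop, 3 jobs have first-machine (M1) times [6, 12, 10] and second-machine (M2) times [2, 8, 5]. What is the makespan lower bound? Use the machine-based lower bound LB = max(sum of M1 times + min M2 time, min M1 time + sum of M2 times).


LB1 = sum(M1 times) + min(M2 times) = 28 + 2 = 30
LB2 = min(M1 times) + sum(M2 times) = 6 + 15 = 21
Lower bound = max(LB1, LB2) = max(30, 21) = 30

30


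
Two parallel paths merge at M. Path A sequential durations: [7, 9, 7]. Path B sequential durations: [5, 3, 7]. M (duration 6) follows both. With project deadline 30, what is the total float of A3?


Forward pass: ES(A3) = sum of predecessors on chain A = 16
EF = ES + duration = 16 + 7 = 23
Backward pass: LF(M) = deadline = 30; LS(M) = 30 - 6 = 24
LF(A3) = LS(M) - sum(successors on chain A) = 24 - 0 = 24
LS = LF - duration = 24 - 7 = 17
Total float = LS - ES = 17 - 16 = 1

1


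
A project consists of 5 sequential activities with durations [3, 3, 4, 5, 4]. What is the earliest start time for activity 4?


Activity 4 starts after activities 1 through 3 complete.
Predecessor durations: [3, 3, 4]
ES = 3 + 3 + 4 = 10

10


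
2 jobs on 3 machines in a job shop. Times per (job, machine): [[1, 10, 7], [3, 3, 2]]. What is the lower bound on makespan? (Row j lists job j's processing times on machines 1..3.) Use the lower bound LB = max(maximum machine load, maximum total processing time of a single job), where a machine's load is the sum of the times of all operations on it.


Machine loads:
  Machine 1: 1 + 3 = 4
  Machine 2: 10 + 3 = 13
  Machine 3: 7 + 2 = 9
Max machine load = 13
Job totals:
  Job 1: 18
  Job 2: 8
Max job total = 18
Lower bound = max(13, 18) = 18

18


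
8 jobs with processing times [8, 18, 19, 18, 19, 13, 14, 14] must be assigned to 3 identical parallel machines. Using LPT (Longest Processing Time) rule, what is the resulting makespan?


Sort jobs in decreasing order (LPT): [19, 19, 18, 18, 14, 14, 13, 8]
Assign each job to the least loaded machine:
  Machine 1: jobs [19, 14, 13], load = 46
  Machine 2: jobs [19, 14, 8], load = 41
  Machine 3: jobs [18, 18], load = 36
Makespan = max load = 46

46


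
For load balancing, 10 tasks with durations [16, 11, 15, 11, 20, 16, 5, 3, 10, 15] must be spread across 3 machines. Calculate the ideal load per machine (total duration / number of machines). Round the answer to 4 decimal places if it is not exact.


Total processing time = 16 + 11 + 15 + 11 + 20 + 16 + 5 + 3 + 10 + 15 = 122
Number of machines = 3
Ideal balanced load = 122 / 3 = 40.6667

40.6667


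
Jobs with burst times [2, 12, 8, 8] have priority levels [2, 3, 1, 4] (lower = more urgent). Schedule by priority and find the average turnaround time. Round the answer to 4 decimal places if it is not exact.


Sort by priority (ascending = highest first):
Order: [(1, 8), (2, 2), (3, 12), (4, 8)]
Completion times:
  Priority 1, burst=8, C=8
  Priority 2, burst=2, C=10
  Priority 3, burst=12, C=22
  Priority 4, burst=8, C=30
Average turnaround = 70/4 = 17.5

17.5


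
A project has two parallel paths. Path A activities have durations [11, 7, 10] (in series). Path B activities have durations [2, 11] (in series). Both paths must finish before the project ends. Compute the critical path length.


Path A total = 11 + 7 + 10 = 28
Path B total = 2 + 11 = 13
Critical path = longest path = max(28, 13) = 28

28


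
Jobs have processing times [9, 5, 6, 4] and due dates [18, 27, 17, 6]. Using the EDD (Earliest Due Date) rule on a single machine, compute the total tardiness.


Sort by due date (EDD order): [(4, 6), (6, 17), (9, 18), (5, 27)]
Compute completion times and tardiness:
  Job 1: p=4, d=6, C=4, tardiness=max(0,4-6)=0
  Job 2: p=6, d=17, C=10, tardiness=max(0,10-17)=0
  Job 3: p=9, d=18, C=19, tardiness=max(0,19-18)=1
  Job 4: p=5, d=27, C=24, tardiness=max(0,24-27)=0
Total tardiness = 1

1


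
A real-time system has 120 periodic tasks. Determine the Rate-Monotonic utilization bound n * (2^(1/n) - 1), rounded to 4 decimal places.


Compute 2^(1/120) = 1.0057929411
Subtract 1: 1.0057929411 - 1 = 0.0057929411
Multiply by n: 120 * 0.0057929411 = 0.6951529320
Round to 4 dp: 0.6952

0.6952


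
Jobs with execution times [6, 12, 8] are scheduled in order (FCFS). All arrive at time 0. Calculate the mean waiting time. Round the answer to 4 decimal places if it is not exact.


FCFS order (as given): [6, 12, 8]
Waiting times:
  Job 1: wait = 0
  Job 2: wait = 6
  Job 3: wait = 18
Sum of waiting times = 24
Average waiting time = 24/3 = 8.0

8.0


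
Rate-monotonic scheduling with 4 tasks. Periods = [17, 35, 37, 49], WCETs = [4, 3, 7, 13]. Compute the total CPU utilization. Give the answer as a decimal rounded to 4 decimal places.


Compute individual utilizations (exact fractions):
  Task 1: C/T = 4/17 (approx. 0.2353)
  Task 2: C/T = 3/35 (approx. 0.0857)
  Task 3: C/T = 7/37 (approx. 0.1892)
  Task 4: C/T = 13/49 (approx. 0.2653)
Total utilization U = 4/17 + 3/35 + 7/37 + 13/49 = 119509/154105
Rounded to 4 decimal places: U = 0.7755
RM (Liu & Layland) bound for 4 tasks = 0.756828; compare with U = 119509/154105 (approx. 0.775504)
bound < U <= 1, so the RM sufficient condition is not met (inconclusive; an exact test such as response-time analysis is needed).

0.7755


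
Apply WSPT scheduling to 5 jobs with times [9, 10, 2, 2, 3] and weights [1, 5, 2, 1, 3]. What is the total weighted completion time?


Compute p/w ratios and sort ascending (WSPT): [(2, 2), (3, 3), (10, 5), (2, 1), (9, 1)]
Compute weighted completion times:
  Job (p=2,w=2): C=2, w*C=2*2=4
  Job (p=3,w=3): C=5, w*C=3*5=15
  Job (p=10,w=5): C=15, w*C=5*15=75
  Job (p=2,w=1): C=17, w*C=1*17=17
  Job (p=9,w=1): C=26, w*C=1*26=26
Total weighted completion time = 137

137


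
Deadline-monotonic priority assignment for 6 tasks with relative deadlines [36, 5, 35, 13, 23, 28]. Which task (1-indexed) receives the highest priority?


Sort tasks by relative deadline (ascending):
  Task 2: deadline = 5
  Task 4: deadline = 13
  Task 5: deadline = 23
  Task 6: deadline = 28
  Task 3: deadline = 35
  Task 1: deadline = 36
Priority order (highest first): [2, 4, 5, 6, 3, 1]
Highest priority task = 2

2


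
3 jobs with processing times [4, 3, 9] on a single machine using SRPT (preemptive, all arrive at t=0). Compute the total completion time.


Since all jobs arrive at t=0, SRPT equals SPT ordering.
SPT order: [3, 4, 9]
Completion times:
  Job 1: p=3, C=3
  Job 2: p=4, C=7
  Job 3: p=9, C=16
Total completion time = 3 + 7 + 16 = 26

26


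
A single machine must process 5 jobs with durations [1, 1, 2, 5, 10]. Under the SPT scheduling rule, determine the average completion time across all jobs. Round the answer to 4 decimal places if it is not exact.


Sort jobs by processing time (SPT order): [1, 1, 2, 5, 10]
Compute completion times sequentially:
  Job 1: processing = 1, completes at 1
  Job 2: processing = 1, completes at 2
  Job 3: processing = 2, completes at 4
  Job 4: processing = 5, completes at 9
  Job 5: processing = 10, completes at 19
Sum of completion times = 35
Average completion time = 35/5 = 7.0

7.0


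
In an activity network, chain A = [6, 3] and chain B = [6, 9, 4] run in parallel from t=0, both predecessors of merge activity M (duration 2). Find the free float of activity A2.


ES(A2) = sum of predecessors on chain A = 6
EF(A2) = ES + duration = 6 + 3 = 9
Successor of A2 is M. ES(M) = max(sum(A), sum(B)) = max(9, 19) = 19
Free float = ES(successor) - EF(current) = 19 - 9 = 10

10


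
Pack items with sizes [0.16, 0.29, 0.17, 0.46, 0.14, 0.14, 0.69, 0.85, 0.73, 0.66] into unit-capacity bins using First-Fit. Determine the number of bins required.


Place items sequentially using First-Fit:
  Item 0.16 -> new Bin 1
  Item 0.29 -> Bin 1 (now 0.45)
  Item 0.17 -> Bin 1 (now 0.62)
  Item 0.46 -> new Bin 2
  Item 0.14 -> Bin 1 (now 0.76)
  Item 0.14 -> Bin 1 (now 0.9)
  Item 0.69 -> new Bin 3
  Item 0.85 -> new Bin 4
  Item 0.73 -> new Bin 5
  Item 0.66 -> new Bin 6
Total bins used = 6

6


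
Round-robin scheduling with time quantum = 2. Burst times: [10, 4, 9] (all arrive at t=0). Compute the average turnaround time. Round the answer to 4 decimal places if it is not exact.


Time quantum = 2
Execution trace:
  J1 runs 2 units, time = 2
  J2 runs 2 units, time = 4
  J3 runs 2 units, time = 6
  J1 runs 2 units, time = 8
  J2 runs 2 units, time = 10
  J3 runs 2 units, time = 12
  J1 runs 2 units, time = 14
  J3 runs 2 units, time = 16
  J1 runs 2 units, time = 18
  J3 runs 2 units, time = 20
  J1 runs 2 units, time = 22
  J3 runs 1 units, time = 23
Finish times: [22, 10, 23]
Average turnaround = 55/3 = 18.3333

18.3333


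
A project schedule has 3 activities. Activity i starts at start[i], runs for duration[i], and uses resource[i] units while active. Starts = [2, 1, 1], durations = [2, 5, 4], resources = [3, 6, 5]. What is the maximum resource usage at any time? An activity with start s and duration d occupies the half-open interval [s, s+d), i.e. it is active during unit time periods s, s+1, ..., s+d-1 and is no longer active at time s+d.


Each activity i is active on [start_i, start_i + duration_i).
Compute total resource usage per time slot:
  t=0: active resources = [], total = 0
  t=1: active resources = [6, 5], total = 11
  t=2: active resources = [3, 6, 5], total = 14
  t=3: active resources = [3, 6, 5], total = 14
  t=4: active resources = [6, 5], total = 11
  t=5: active resources = [6], total = 6
Peak resource demand = 14

14


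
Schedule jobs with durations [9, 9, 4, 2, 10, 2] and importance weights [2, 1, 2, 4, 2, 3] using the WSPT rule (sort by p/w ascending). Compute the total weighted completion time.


Compute p/w ratios and sort ascending (WSPT): [(2, 4), (2, 3), (4, 2), (9, 2), (10, 2), (9, 1)]
Compute weighted completion times:
  Job (p=2,w=4): C=2, w*C=4*2=8
  Job (p=2,w=3): C=4, w*C=3*4=12
  Job (p=4,w=2): C=8, w*C=2*8=16
  Job (p=9,w=2): C=17, w*C=2*17=34
  Job (p=10,w=2): C=27, w*C=2*27=54
  Job (p=9,w=1): C=36, w*C=1*36=36
Total weighted completion time = 160

160


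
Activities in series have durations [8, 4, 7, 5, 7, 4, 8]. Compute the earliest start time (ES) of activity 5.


Activity 5 starts after activities 1 through 4 complete.
Predecessor durations: [8, 4, 7, 5]
ES = 8 + 4 + 7 + 5 = 24

24


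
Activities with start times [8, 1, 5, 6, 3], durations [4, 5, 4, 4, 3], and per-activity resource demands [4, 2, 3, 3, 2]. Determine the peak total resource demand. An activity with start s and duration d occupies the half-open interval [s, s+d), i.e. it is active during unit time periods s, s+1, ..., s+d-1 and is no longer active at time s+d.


Each activity i is active on [start_i, start_i + duration_i).
Compute total resource usage per time slot:
  t=0: active resources = [], total = 0
  t=1: active resources = [2], total = 2
  t=2: active resources = [2], total = 2
  t=3: active resources = [2, 2], total = 4
  t=4: active resources = [2, 2], total = 4
  t=5: active resources = [2, 3, 2], total = 7
  t=6: active resources = [3, 3], total = 6
  t=7: active resources = [3, 3], total = 6
  t=8: active resources = [4, 3, 3], total = 10
  t=9: active resources = [4, 3], total = 7
  t=10: active resources = [4], total = 4
  t=11: active resources = [4], total = 4
Peak resource demand = 10

10


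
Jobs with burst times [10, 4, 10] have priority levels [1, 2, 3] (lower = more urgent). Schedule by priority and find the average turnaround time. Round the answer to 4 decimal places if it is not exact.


Sort by priority (ascending = highest first):
Order: [(1, 10), (2, 4), (3, 10)]
Completion times:
  Priority 1, burst=10, C=10
  Priority 2, burst=4, C=14
  Priority 3, burst=10, C=24
Average turnaround = 48/3 = 16.0

16.0


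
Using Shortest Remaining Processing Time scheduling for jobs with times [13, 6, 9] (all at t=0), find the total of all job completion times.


Since all jobs arrive at t=0, SRPT equals SPT ordering.
SPT order: [6, 9, 13]
Completion times:
  Job 1: p=6, C=6
  Job 2: p=9, C=15
  Job 3: p=13, C=28
Total completion time = 6 + 15 + 28 = 49

49


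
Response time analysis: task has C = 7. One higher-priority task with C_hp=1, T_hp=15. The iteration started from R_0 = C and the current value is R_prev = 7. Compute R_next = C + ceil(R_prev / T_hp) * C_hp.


R_next = C + ceil(R_prev / T_hp) * C_hp
ceil(7 / 15) = ceil(0.4667) = 1
Interference = 1 * 1 = 1
R_next = 7 + 1 = 8

8


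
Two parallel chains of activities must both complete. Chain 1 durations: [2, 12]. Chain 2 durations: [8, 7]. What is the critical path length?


Path A total = 2 + 12 = 14
Path B total = 8 + 7 = 15
Critical path = longest path = max(14, 15) = 15

15


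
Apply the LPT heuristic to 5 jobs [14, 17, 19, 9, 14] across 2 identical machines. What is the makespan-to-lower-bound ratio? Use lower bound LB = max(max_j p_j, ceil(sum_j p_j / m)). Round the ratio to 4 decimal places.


LPT order: [19, 17, 14, 14, 9]
Machine loads after assignment: [33, 40]
LPT makespan = 40
Lower bound = max(max_job, ceil(total/2)) = max(19, 37) = 37
Ratio = 40 / 37 = 1.0811

1.0811


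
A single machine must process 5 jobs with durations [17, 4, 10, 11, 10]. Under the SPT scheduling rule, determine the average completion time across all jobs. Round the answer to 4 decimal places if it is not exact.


Sort jobs by processing time (SPT order): [4, 10, 10, 11, 17]
Compute completion times sequentially:
  Job 1: processing = 4, completes at 4
  Job 2: processing = 10, completes at 14
  Job 3: processing = 10, completes at 24
  Job 4: processing = 11, completes at 35
  Job 5: processing = 17, completes at 52
Sum of completion times = 129
Average completion time = 129/5 = 25.8

25.8


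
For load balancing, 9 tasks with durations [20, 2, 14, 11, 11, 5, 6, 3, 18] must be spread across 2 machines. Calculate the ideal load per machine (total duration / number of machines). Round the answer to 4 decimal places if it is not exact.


Total processing time = 20 + 2 + 14 + 11 + 11 + 5 + 6 + 3 + 18 = 90
Number of machines = 2
Ideal balanced load = 90 / 2 = 45.0

45.0


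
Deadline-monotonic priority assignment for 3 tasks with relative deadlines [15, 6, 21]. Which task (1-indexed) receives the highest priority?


Sort tasks by relative deadline (ascending):
  Task 2: deadline = 6
  Task 1: deadline = 15
  Task 3: deadline = 21
Priority order (highest first): [2, 1, 3]
Highest priority task = 2

2


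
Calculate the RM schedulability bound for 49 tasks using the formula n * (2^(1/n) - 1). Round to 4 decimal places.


Compute 2^(1/49) = 1.0142463870
Subtract 1: 1.0142463870 - 1 = 0.0142463870
Multiply by n: 49 * 0.0142463870 = 0.6980729630
Round to 4 dp: 0.6981

0.6981


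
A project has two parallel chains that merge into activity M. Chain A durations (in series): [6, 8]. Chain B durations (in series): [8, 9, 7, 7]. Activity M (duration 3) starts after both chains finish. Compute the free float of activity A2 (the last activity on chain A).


ES(A2) = sum of predecessors on chain A = 6
EF(A2) = ES + duration = 6 + 8 = 14
Successor of A2 is M. ES(M) = max(sum(A), sum(B)) = max(14, 31) = 31
Free float = ES(successor) - EF(current) = 31 - 14 = 17

17


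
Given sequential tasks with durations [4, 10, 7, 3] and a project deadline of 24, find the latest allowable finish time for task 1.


LF(activity 1) = deadline - sum of successor durations
Successors: activities 2 through 4 with durations [10, 7, 3]
Sum of successor durations = 20
LF = 24 - 20 = 4

4


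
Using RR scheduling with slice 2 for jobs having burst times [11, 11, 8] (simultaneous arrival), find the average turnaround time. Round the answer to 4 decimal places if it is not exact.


Time quantum = 2
Execution trace:
  J1 runs 2 units, time = 2
  J2 runs 2 units, time = 4
  J3 runs 2 units, time = 6
  J1 runs 2 units, time = 8
  J2 runs 2 units, time = 10
  J3 runs 2 units, time = 12
  J1 runs 2 units, time = 14
  J2 runs 2 units, time = 16
  J3 runs 2 units, time = 18
  J1 runs 2 units, time = 20
  J2 runs 2 units, time = 22
  J3 runs 2 units, time = 24
  J1 runs 2 units, time = 26
  J2 runs 2 units, time = 28
  J1 runs 1 units, time = 29
  J2 runs 1 units, time = 30
Finish times: [29, 30, 24]
Average turnaround = 83/3 = 27.6667

27.6667


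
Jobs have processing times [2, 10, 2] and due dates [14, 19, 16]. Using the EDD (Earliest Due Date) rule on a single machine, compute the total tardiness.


Sort by due date (EDD order): [(2, 14), (2, 16), (10, 19)]
Compute completion times and tardiness:
  Job 1: p=2, d=14, C=2, tardiness=max(0,2-14)=0
  Job 2: p=2, d=16, C=4, tardiness=max(0,4-16)=0
  Job 3: p=10, d=19, C=14, tardiness=max(0,14-19)=0
Total tardiness = 0

0


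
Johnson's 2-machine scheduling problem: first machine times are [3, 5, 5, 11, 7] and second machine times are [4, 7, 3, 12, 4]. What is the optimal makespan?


Apply Johnson's rule:
  Group 1 (a <= b): [(1, 3, 4), (2, 5, 7), (4, 11, 12)]
  Group 2 (a > b): [(5, 7, 4), (3, 5, 3)]
Optimal job order: [1, 2, 4, 5, 3]
Schedule:
  Job 1: M1 done at 3, M2 done at 7
  Job 2: M1 done at 8, M2 done at 15
  Job 4: M1 done at 19, M2 done at 31
  Job 5: M1 done at 26, M2 done at 35
  Job 3: M1 done at 31, M2 done at 38
Makespan = 38

38


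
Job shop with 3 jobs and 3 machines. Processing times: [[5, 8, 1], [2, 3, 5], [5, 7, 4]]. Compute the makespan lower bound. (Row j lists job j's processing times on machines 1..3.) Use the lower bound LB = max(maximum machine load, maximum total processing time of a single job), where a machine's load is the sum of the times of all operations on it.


Machine loads:
  Machine 1: 5 + 2 + 5 = 12
  Machine 2: 8 + 3 + 7 = 18
  Machine 3: 1 + 5 + 4 = 10
Max machine load = 18
Job totals:
  Job 1: 14
  Job 2: 10
  Job 3: 16
Max job total = 16
Lower bound = max(18, 16) = 18

18


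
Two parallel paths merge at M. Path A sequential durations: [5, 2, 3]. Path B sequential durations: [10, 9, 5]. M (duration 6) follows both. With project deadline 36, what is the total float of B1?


Forward pass: ES(B1) = sum of predecessors on chain B = 0
EF = ES + duration = 0 + 10 = 10
Backward pass: LF(M) = deadline = 36; LS(M) = 36 - 6 = 30
LF(B1) = LS(M) - sum(successors on chain B) = 30 - 14 = 16
LS = LF - duration = 16 - 10 = 6
Total float = LS - ES = 6 - 0 = 6

6


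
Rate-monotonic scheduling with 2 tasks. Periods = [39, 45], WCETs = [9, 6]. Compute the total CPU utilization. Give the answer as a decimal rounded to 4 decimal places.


Compute individual utilizations (exact fractions):
  Task 1: C/T = 9/39 = 3/13 (approx. 0.2308)
  Task 2: C/T = 6/45 = 2/15 (approx. 0.1333)
Total utilization U = 3/13 + 2/15 = 71/195
Rounded to 4 decimal places: U = 0.3641
RM (Liu & Layland) bound for 2 tasks = 0.828427; compare with U = 71/195 (approx. 0.364103)
U <= bound, so schedulable by RM sufficient condition.

0.3641


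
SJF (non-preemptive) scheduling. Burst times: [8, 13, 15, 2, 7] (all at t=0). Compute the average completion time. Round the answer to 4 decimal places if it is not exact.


SJF order (ascending): [2, 7, 8, 13, 15]
Completion times:
  Job 1: burst=2, C=2
  Job 2: burst=7, C=9
  Job 3: burst=8, C=17
  Job 4: burst=13, C=30
  Job 5: burst=15, C=45
Average completion = 103/5 = 20.6

20.6


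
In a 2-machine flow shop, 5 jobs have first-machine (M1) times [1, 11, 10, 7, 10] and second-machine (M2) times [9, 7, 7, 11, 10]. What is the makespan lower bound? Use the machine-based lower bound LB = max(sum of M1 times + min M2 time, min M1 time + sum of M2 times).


LB1 = sum(M1 times) + min(M2 times) = 39 + 7 = 46
LB2 = min(M1 times) + sum(M2 times) = 1 + 44 = 45
Lower bound = max(LB1, LB2) = max(46, 45) = 46

46


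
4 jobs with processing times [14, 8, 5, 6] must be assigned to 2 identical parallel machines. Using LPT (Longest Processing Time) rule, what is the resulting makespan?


Sort jobs in decreasing order (LPT): [14, 8, 6, 5]
Assign each job to the least loaded machine:
  Machine 1: jobs [14, 5], load = 19
  Machine 2: jobs [8, 6], load = 14
Makespan = max load = 19

19


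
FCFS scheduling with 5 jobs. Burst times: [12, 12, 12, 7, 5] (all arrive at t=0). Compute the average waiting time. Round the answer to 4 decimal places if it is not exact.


FCFS order (as given): [12, 12, 12, 7, 5]
Waiting times:
  Job 1: wait = 0
  Job 2: wait = 12
  Job 3: wait = 24
  Job 4: wait = 36
  Job 5: wait = 43
Sum of waiting times = 115
Average waiting time = 115/5 = 23.0

23.0


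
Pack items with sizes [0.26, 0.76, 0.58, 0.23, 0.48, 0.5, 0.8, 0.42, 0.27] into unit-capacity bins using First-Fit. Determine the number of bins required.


Place items sequentially using First-Fit:
  Item 0.26 -> new Bin 1
  Item 0.76 -> new Bin 2
  Item 0.58 -> Bin 1 (now 0.84)
  Item 0.23 -> Bin 2 (now 0.99)
  Item 0.48 -> new Bin 3
  Item 0.5 -> Bin 3 (now 0.98)
  Item 0.8 -> new Bin 4
  Item 0.42 -> new Bin 5
  Item 0.27 -> Bin 5 (now 0.69)
Total bins used = 5

5


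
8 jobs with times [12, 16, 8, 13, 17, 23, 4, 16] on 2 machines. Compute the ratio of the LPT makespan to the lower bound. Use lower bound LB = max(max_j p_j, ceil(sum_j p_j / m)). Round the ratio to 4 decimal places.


LPT order: [23, 17, 16, 16, 13, 12, 8, 4]
Machine loads after assignment: [55, 54]
LPT makespan = 55
Lower bound = max(max_job, ceil(total/2)) = max(23, 55) = 55
Ratio = 55 / 55 = 1.0

1.0


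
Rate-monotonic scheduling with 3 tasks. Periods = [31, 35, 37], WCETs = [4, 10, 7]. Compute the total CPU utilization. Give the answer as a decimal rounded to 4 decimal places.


Compute individual utilizations (exact fractions):
  Task 1: C/T = 4/31 (approx. 0.129)
  Task 2: C/T = 10/35 = 2/7 (approx. 0.2857)
  Task 3: C/T = 7/37 (approx. 0.1892)
Total utilization U = 4/31 + 2/7 + 7/37 = 4849/8029
Rounded to 4 decimal places: U = 0.6039
RM (Liu & Layland) bound for 3 tasks = 0.779763; compare with U = 4849/8029 (approx. 0.603936)
U <= bound, so schedulable by RM sufficient condition.

0.6039


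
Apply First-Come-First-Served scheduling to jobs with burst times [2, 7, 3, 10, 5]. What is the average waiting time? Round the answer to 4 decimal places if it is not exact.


FCFS order (as given): [2, 7, 3, 10, 5]
Waiting times:
  Job 1: wait = 0
  Job 2: wait = 2
  Job 3: wait = 9
  Job 4: wait = 12
  Job 5: wait = 22
Sum of waiting times = 45
Average waiting time = 45/5 = 9.0

9.0


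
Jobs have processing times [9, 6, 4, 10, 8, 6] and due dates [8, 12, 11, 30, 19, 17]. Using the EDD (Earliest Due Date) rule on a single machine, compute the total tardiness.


Sort by due date (EDD order): [(9, 8), (4, 11), (6, 12), (6, 17), (8, 19), (10, 30)]
Compute completion times and tardiness:
  Job 1: p=9, d=8, C=9, tardiness=max(0,9-8)=1
  Job 2: p=4, d=11, C=13, tardiness=max(0,13-11)=2
  Job 3: p=6, d=12, C=19, tardiness=max(0,19-12)=7
  Job 4: p=6, d=17, C=25, tardiness=max(0,25-17)=8
  Job 5: p=8, d=19, C=33, tardiness=max(0,33-19)=14
  Job 6: p=10, d=30, C=43, tardiness=max(0,43-30)=13
Total tardiness = 45

45


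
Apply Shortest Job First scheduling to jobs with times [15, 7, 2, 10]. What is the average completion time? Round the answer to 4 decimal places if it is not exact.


SJF order (ascending): [2, 7, 10, 15]
Completion times:
  Job 1: burst=2, C=2
  Job 2: burst=7, C=9
  Job 3: burst=10, C=19
  Job 4: burst=15, C=34
Average completion = 64/4 = 16.0

16.0


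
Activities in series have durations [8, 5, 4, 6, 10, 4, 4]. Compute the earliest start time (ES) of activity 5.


Activity 5 starts after activities 1 through 4 complete.
Predecessor durations: [8, 5, 4, 6]
ES = 8 + 5 + 4 + 6 = 23

23


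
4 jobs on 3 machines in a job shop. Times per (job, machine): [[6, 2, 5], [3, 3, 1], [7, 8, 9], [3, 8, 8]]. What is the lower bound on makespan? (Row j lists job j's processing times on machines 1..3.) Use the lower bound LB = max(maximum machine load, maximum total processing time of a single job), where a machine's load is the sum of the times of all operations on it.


Machine loads:
  Machine 1: 6 + 3 + 7 + 3 = 19
  Machine 2: 2 + 3 + 8 + 8 = 21
  Machine 3: 5 + 1 + 9 + 8 = 23
Max machine load = 23
Job totals:
  Job 1: 13
  Job 2: 7
  Job 3: 24
  Job 4: 19
Max job total = 24
Lower bound = max(23, 24) = 24

24


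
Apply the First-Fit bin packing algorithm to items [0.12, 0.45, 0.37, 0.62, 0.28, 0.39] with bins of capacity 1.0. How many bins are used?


Place items sequentially using First-Fit:
  Item 0.12 -> new Bin 1
  Item 0.45 -> Bin 1 (now 0.57)
  Item 0.37 -> Bin 1 (now 0.94)
  Item 0.62 -> new Bin 2
  Item 0.28 -> Bin 2 (now 0.9)
  Item 0.39 -> new Bin 3
Total bins used = 3

3


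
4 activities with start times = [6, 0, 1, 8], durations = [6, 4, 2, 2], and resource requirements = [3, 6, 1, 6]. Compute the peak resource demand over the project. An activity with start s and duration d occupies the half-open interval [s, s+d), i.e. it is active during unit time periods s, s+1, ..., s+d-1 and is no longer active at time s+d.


Each activity i is active on [start_i, start_i + duration_i).
Compute total resource usage per time slot:
  t=0: active resources = [6], total = 6
  t=1: active resources = [6, 1], total = 7
  t=2: active resources = [6, 1], total = 7
  t=3: active resources = [6], total = 6
  t=4: active resources = [], total = 0
  t=5: active resources = [], total = 0
  t=6: active resources = [3], total = 3
  t=7: active resources = [3], total = 3
  t=8: active resources = [3, 6], total = 9
  t=9: active resources = [3, 6], total = 9
  t=10: active resources = [3], total = 3
  t=11: active resources = [3], total = 3
Peak resource demand = 9

9


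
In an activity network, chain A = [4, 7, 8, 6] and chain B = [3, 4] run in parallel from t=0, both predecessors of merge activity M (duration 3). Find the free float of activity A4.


ES(A4) = sum of predecessors on chain A = 19
EF(A4) = ES + duration = 19 + 6 = 25
Successor of A4 is M. ES(M) = max(sum(A), sum(B)) = max(25, 7) = 25
Free float = ES(successor) - EF(current) = 25 - 25 = 0

0


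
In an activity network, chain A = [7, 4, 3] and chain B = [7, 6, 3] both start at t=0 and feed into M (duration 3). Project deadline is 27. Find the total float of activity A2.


Forward pass: ES(A2) = sum of predecessors on chain A = 7
EF = ES + duration = 7 + 4 = 11
Backward pass: LF(M) = deadline = 27; LS(M) = 27 - 3 = 24
LF(A2) = LS(M) - sum(successors on chain A) = 24 - 3 = 21
LS = LF - duration = 21 - 4 = 17
Total float = LS - ES = 17 - 7 = 10

10


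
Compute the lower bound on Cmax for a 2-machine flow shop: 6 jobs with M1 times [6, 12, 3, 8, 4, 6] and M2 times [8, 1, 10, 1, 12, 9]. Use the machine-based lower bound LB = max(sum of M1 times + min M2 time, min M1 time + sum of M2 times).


LB1 = sum(M1 times) + min(M2 times) = 39 + 1 = 40
LB2 = min(M1 times) + sum(M2 times) = 3 + 41 = 44
Lower bound = max(LB1, LB2) = max(40, 44) = 44

44


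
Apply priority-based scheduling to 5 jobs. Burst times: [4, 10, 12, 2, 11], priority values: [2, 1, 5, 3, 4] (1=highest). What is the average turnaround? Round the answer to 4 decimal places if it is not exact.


Sort by priority (ascending = highest first):
Order: [(1, 10), (2, 4), (3, 2), (4, 11), (5, 12)]
Completion times:
  Priority 1, burst=10, C=10
  Priority 2, burst=4, C=14
  Priority 3, burst=2, C=16
  Priority 4, burst=11, C=27
  Priority 5, burst=12, C=39
Average turnaround = 106/5 = 21.2

21.2


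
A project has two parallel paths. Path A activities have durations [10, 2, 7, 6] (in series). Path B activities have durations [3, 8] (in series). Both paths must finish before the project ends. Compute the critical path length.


Path A total = 10 + 2 + 7 + 6 = 25
Path B total = 3 + 8 = 11
Critical path = longest path = max(25, 11) = 25

25


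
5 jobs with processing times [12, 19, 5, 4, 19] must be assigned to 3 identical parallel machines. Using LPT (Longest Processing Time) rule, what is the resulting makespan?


Sort jobs in decreasing order (LPT): [19, 19, 12, 5, 4]
Assign each job to the least loaded machine:
  Machine 1: jobs [19], load = 19
  Machine 2: jobs [19], load = 19
  Machine 3: jobs [12, 5, 4], load = 21
Makespan = max load = 21

21


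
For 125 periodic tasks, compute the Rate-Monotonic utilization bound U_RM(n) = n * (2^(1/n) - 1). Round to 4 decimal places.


Compute 2^(1/125) = 1.0055605804
Subtract 1: 1.0055605804 - 1 = 0.0055605804
Multiply by n: 125 * 0.0055605804 = 0.6950725500
Round to 4 dp: 0.6951

0.6951


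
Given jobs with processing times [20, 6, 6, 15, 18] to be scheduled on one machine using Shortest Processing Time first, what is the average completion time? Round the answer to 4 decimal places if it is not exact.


Sort jobs by processing time (SPT order): [6, 6, 15, 18, 20]
Compute completion times sequentially:
  Job 1: processing = 6, completes at 6
  Job 2: processing = 6, completes at 12
  Job 3: processing = 15, completes at 27
  Job 4: processing = 18, completes at 45
  Job 5: processing = 20, completes at 65
Sum of completion times = 155
Average completion time = 155/5 = 31.0

31.0


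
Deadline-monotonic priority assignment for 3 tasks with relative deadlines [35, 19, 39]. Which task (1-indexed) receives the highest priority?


Sort tasks by relative deadline (ascending):
  Task 2: deadline = 19
  Task 1: deadline = 35
  Task 3: deadline = 39
Priority order (highest first): [2, 1, 3]
Highest priority task = 2

2


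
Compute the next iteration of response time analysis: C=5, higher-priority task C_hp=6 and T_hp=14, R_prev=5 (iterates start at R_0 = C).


R_next = C + ceil(R_prev / T_hp) * C_hp
ceil(5 / 14) = ceil(0.3571) = 1
Interference = 1 * 6 = 6
R_next = 5 + 6 = 11

11


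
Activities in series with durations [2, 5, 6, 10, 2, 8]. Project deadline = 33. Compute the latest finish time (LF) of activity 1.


LF(activity 1) = deadline - sum of successor durations
Successors: activities 2 through 6 with durations [5, 6, 10, 2, 8]
Sum of successor durations = 31
LF = 33 - 31 = 2

2


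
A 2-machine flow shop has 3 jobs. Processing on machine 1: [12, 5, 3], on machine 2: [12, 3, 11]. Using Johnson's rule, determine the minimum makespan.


Apply Johnson's rule:
  Group 1 (a <= b): [(3, 3, 11), (1, 12, 12)]
  Group 2 (a > b): [(2, 5, 3)]
Optimal job order: [3, 1, 2]
Schedule:
  Job 3: M1 done at 3, M2 done at 14
  Job 1: M1 done at 15, M2 done at 27
  Job 2: M1 done at 20, M2 done at 30
Makespan = 30

30


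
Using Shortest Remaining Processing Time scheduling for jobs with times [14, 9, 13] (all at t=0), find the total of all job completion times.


Since all jobs arrive at t=0, SRPT equals SPT ordering.
SPT order: [9, 13, 14]
Completion times:
  Job 1: p=9, C=9
  Job 2: p=13, C=22
  Job 3: p=14, C=36
Total completion time = 9 + 22 + 36 = 67

67


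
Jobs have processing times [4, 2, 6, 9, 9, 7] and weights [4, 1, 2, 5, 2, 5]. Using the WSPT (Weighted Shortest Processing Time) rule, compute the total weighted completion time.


Compute p/w ratios and sort ascending (WSPT): [(4, 4), (7, 5), (9, 5), (2, 1), (6, 2), (9, 2)]
Compute weighted completion times:
  Job (p=4,w=4): C=4, w*C=4*4=16
  Job (p=7,w=5): C=11, w*C=5*11=55
  Job (p=9,w=5): C=20, w*C=5*20=100
  Job (p=2,w=1): C=22, w*C=1*22=22
  Job (p=6,w=2): C=28, w*C=2*28=56
  Job (p=9,w=2): C=37, w*C=2*37=74
Total weighted completion time = 323

323
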